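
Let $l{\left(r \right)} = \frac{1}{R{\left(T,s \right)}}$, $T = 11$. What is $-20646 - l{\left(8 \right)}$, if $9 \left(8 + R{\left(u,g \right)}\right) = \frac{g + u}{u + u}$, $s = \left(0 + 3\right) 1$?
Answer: $- \frac{16207011}{785} \approx -20646.0$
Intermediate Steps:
$s = 3$ ($s = 3 \cdot 1 = 3$)
$R{\left(u,g \right)} = -8 + \frac{g + u}{18 u}$ ($R{\left(u,g \right)} = -8 + \frac{\left(g + u\right) \frac{1}{u + u}}{9} = -8 + \frac{\left(g + u\right) \frac{1}{2 u}}{9} = -8 + \frac{\frac{1}{2} \frac{1}{u} \left(g + u\right)}{9} = -8 + \frac{g + u}{18 u}$)
$l{\left(r \right)} = - \frac{99}{785}$ ($l{\left(r \right)} = \frac{1}{\frac{1}{18} \cdot \frac{1}{11} \left(3 - 1573\right)} = \frac{1}{\frac{1}{18} \cdot \frac{1}{11} \left(-1570\right)} = \frac{1}{- \frac{785}{99}} = - \frac{99}{785}$)
$-20646 - l{\left(8 \right)} = -20646 - - \frac{99}{785} = -20646 + \frac{99}{785} = - \frac{16207011}{785}$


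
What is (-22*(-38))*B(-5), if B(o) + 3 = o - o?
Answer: -2508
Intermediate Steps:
B(o) = -3 (B(o) = -3 + (o - o) = -3 + 0 = -3)
(-22*(-38))*B(-5) = -22*(-38)*(-3) = 836*(-3) = -2508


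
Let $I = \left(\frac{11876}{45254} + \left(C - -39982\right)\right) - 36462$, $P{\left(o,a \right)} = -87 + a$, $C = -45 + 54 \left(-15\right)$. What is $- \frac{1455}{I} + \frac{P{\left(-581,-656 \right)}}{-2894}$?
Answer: $- \frac{50469071291}{174528148342} \approx -0.28917$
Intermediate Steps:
$C = -855$ ($C = -45 - 810 = -855$)
$I = \frac{60306893}{22627}$ ($I = \left(\frac{11876}{45254} - -39127\right) - 36462 = \left(11876 \cdot \frac{1}{45254} + \left(-855 + 39982\right)\right) - 36462 = \left(\frac{5938}{22627} + 39127\right) - 36462 = \frac{885332567}{22627} - 36462 = \frac{60306893}{22627} \approx 2665.3$)
$- \frac{1455}{I} + \frac{P{\left(-581,-656 \right)}}{-2894} = - \frac{1455}{\frac{60306893}{22627}} + \frac{-87 - 656}{-2894} = \left(-1455\right) \frac{22627}{60306893} - - \frac{743}{2894} = - \frac{32922285}{60306893} + \frac{743}{2894} = - \frac{50469071291}{174528148342}$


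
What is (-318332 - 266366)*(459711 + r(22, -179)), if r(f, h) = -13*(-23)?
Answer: -268966926980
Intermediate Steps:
r(f, h) = 299
(-318332 - 266366)*(459711 + r(22, -179)) = (-318332 - 266366)*(459711 + 299) = -584698*460010 = -268966926980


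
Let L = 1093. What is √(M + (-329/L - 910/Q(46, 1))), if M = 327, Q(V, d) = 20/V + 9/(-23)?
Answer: 4*I*√1538357059/1093 ≈ 143.54*I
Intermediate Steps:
Q(V, d) = -9/23 + 20/V (Q(V, d) = 20/V + 9*(-1/23) = 20/V - 9/23 = -9/23 + 20/V)
√(M + (-329/L - 910/Q(46, 1))) = √(327 + (-329/1093 - 910/(-9/23 + 20/46))) = √(327 + (-329*1/1093 - 910/(-9/23 + 20*(1/46)))) = √(327 + (-329/1093 - 910/(-9/23 + 10/23))) = √(327 + (-329/1093 - 910/1/23)) = √(327 + (-329/1093 - 910*23)) = √(327 + (-329/1093 - 20930)) = √(327 - 22876819/1093) = √(-22519408/1093) = 4*I*√1538357059/1093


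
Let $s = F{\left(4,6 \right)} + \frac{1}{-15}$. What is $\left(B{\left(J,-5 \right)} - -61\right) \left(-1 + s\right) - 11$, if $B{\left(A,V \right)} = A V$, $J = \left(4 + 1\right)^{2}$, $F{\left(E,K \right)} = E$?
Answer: $- \frac{2981}{15} \approx -198.73$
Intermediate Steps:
$J = 25$ ($J = 5^{2} = 25$)
$s = \frac{59}{15}$ ($s = 4 + \frac{1}{-15} = 4 - \frac{1}{15} = \frac{59}{15} \approx 3.9333$)
$\left(B{\left(J,-5 \right)} - -61\right) \left(-1 + s\right) - 11 = \left(25 \left(-5\right) - -61\right) \left(-1 + \frac{59}{15}\right) - 11 = \left(-125 + 61\right) \frac{44}{15} - 11 = \left(-64\right) \frac{44}{15} - 11 = - \frac{2816}{15} - 11 = - \frac{2981}{15}$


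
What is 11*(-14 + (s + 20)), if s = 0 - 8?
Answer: -22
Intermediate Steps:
s = -8
11*(-14 + (s + 20)) = 11*(-14 + (-8 + 20)) = 11*(-14 + 12) = 11*(-2) = -22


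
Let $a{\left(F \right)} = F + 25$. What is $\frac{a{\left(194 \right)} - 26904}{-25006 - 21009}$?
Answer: $\frac{5337}{9203} \approx 0.57992$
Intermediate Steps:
$a{\left(F \right)} = 25 + F$
$\frac{a{\left(194 \right)} - 26904}{-25006 - 21009} = \frac{\left(25 + 194\right) - 26904}{-25006 - 21009} = \frac{219 - 26904}{-46015} = \left(-26685\right) \left(- \frac{1}{46015}\right) = \frac{5337}{9203}$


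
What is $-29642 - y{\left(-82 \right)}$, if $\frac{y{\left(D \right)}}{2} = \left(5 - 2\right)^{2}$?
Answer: $-29660$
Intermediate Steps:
$y{\left(D \right)} = 18$ ($y{\left(D \right)} = 2 \left(5 - 2\right)^{2} = 2 \cdot 3^{2} = 2 \cdot 9 = 18$)
$-29642 - y{\left(-82 \right)} = -29642 - 18 = -29660$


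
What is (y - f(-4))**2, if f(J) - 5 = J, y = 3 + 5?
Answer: 49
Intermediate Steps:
y = 8
f(J) = 5 + J
(y - f(-4))**2 = (8 - (5 - 4))**2 = (8 - 1*1)**2 = (8 - 1)**2 = 7**2 = 49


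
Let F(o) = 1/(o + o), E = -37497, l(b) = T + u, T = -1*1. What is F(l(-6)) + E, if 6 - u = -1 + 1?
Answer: -374969/10 ≈ -37497.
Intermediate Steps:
u = 6 (u = 6 - (-1 + 1) = 6 - 1*0 = 6 + 0 = 6)
T = -1
l(b) = 5 (l(b) = -1 + 6 = 5)
F(o) = 1/(2*o)
F(l(-6)) + E = (½)/5 - 37497 = (½)*(⅕) - 37497 = ⅒ - 37497 = -374969/10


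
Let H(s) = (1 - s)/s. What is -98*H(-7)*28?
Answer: 3136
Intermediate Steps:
H(s) = (1 - s)/s
-98*H(-7)*28 = -98*(1 - 1*(-7))/(-7)*28 = -(-14)*(1 + 7)*28 = -(-14)*8*28 = -98*(-8/7)*28 = 112*28 = 3136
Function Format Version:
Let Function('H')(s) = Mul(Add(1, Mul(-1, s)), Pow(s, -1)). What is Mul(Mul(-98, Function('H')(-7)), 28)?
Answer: 3136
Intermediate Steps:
Function('H')(s) = Mul(Pow(s, -1), Add(1, Mul(-1, s)))
Mul(Mul(-98, Function('H')(-7)), 28) = Mul(Mul(-98, Mul(Pow(-7, -1), Add(1, Mul(-1, -7)))), 28) = Mul(Mul(-98, Mul(Rational(-1, 7), Add(1, 7))), 28) = Mul(Mul(-98, Mul(Rational(-1, 7), 8)), 28) = Mul(Mul(-98, Rational(-8, 7)), 28) = Mul(112, 28) = 3136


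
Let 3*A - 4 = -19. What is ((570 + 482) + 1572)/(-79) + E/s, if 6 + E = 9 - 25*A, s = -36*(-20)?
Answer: -117448/3555 ≈ -33.037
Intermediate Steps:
A = -5 (A = 4/3 + (⅓)*(-19) = 4/3 - 19/3 = -5)
s = 720
E = 128 (E = -6 + (9 - 25*(-5)) = -6 + (9 + 125) = -6 + 134 = 128)
((570 + 482) + 1572)/(-79) + E/s = ((570 + 482) + 1572)/(-79) + 128/720 = (1052 + 1572)*(-1/79) + 128*(1/720) = 2624*(-1/79) + 8/45 = -2624/79 + 8/45 = -117448/3555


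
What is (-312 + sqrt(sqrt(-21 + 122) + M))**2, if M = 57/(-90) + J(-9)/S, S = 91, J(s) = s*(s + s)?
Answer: (851760 - sqrt(2730)*sqrt(3131 + 2730*sqrt(101)))**2/7452900 ≈ 95267.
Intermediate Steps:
J(s) = 2*s**2 (J(s) = s*(2*s) = 2*s**2)
M = 3131/2730 (M = 57/(-90) + (2*(-9)**2)/91 = 57*(-1/90) + (2*81)*(1/91) = -19/30 + 162*(1/91) = -19/30 + 162/91 = 3131/2730 ≈ 1.1469)
(-312 + sqrt(sqrt(-21 + 122) + M))**2 = (-312 + sqrt(sqrt(-21 + 122) + 3131/2730))**2 = (-312 + sqrt(sqrt(101) + 3131/2730))**2 = (-312 + sqrt(3131/2730 + sqrt(101)))**2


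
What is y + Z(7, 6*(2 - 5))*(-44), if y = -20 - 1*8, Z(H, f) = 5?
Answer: -248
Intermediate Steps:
y = -28 (y = -20 - 8 = -28)
y + Z(7, 6*(2 - 5))*(-44) = -28 + 5*(-44) = -28 - 220 = -248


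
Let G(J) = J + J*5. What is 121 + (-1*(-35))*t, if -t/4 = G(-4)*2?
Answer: 6841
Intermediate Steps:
G(J) = 6*J (G(J) = J + 5*J = 6*J)
t = 192 (t = -4*6*(-4)*2 = -(-96)*2 = -4*(-48) = 192)
121 + (-1*(-35))*t = 121 - 1*(-35)*192 = 121 + 35*192 = 121 + 6720 = 6841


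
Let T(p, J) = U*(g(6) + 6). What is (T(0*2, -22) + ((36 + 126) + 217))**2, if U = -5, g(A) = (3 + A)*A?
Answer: 6241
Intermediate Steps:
g(A) = A*(3 + A)
T(p, J) = -300 (T(p, J) = -5*(6*(3 + 6) + 6) = -5*(6*9 + 6) = -5*(54 + 6) = -5*60 = -300)
(T(0*2, -22) + ((36 + 126) + 217))**2 = (-300 + ((36 + 126) + 217))**2 = (-300 + (162 + 217))**2 = (-300 + 379)**2 = 79**2 = 6241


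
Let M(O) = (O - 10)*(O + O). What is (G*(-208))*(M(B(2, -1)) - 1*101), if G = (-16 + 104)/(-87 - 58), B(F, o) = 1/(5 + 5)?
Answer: -47123648/3625 ≈ -13000.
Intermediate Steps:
B(F, o) = ⅒ (B(F, o) = 1/10 = ⅒)
G = -88/145 (G = 88/(-145) = 88*(-1/145) = -88/145 ≈ -0.60690)
M(O) = 2*O*(-10 + O) (M(O) = (-10 + O)*(2*O) = 2*O*(-10 + O))
(G*(-208))*(M(B(2, -1)) - 1*101) = (-88/145*(-208))*(2*(⅒)*(-10 + ⅒) - 1*101) = 18304*(2*(⅒)*(-99/10) - 101)/145 = 18304*(-99/50 - 101)/145 = (18304/145)*(-5149/50) = -47123648/3625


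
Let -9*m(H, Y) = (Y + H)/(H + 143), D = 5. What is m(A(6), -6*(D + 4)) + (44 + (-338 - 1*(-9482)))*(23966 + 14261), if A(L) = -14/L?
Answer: 1333970309617/3798 ≈ 3.5123e+8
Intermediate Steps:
m(H, Y) = -(H + Y)/(9*(143 + H)) (m(H, Y) = -(Y + H)/(9*(H + 143)) = -(H + Y)/(9*(143 + H)))
m(A(6), -6*(D + 4)) + (44 + (-338 - 1*(-9482)))*(23966 + 14261) = (-(-14)/6 - (-6)*(5 + 4))/(9*(143 - 14/6)) + (44 + (-338 - 1*(-9482)))*(23966 + 14261) = (-(-14)/6 - (-6)*9)/(9*(143 - 14*⅙)) + (44 + (-338 + 9482))*38227 = (-1*(-7/3) - 1*(-54))/(9*(143 - 7/3)) + (44 + 9144)*38227 = (7/3 + 54)/(9*(422/3)) + 9188*38227 = (⅑)*(3/422)*(169/3) + 351229676 = 169/3798 + 351229676 = 1333970309617/3798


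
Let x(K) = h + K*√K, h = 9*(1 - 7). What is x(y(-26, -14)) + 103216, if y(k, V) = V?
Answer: 103162 - 14*I*√14 ≈ 1.0316e+5 - 52.383*I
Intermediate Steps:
h = -54 (h = 9*(-6) = -54)
x(K) = -54 + K^(3/2) (x(K) = -54 + K*√K = -54 + K^(3/2))
x(y(-26, -14)) + 103216 = (-54 + (-14)^(3/2)) + 103216 = (-54 - 14*I*√14) + 103216 = 103162 - 14*I*√14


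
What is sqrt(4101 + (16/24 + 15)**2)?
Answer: sqrt(39118)/3 ≈ 65.928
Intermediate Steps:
sqrt(4101 + (16/24 + 15)**2) = sqrt(4101 + (16*(1/24) + 15)**2) = sqrt(4101 + (2/3 + 15)**2) = sqrt(4101 + (47/3)**2) = sqrt(4101 + 2209/9) = sqrt(39118/9) = sqrt(39118)/3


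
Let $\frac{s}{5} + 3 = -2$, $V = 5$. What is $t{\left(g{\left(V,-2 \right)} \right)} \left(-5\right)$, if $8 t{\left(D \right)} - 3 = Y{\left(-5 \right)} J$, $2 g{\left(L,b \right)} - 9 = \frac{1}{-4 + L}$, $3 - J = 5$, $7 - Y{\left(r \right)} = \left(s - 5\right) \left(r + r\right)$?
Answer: $- \frac{2945}{8} \approx -368.13$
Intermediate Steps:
$s = -25$ ($s = -15 + 5 \left(-2\right) = -15 - 10 = -25$)
$Y{\left(r \right)} = 7 + 60 r$ ($Y{\left(r \right)} = 7 - \left(-25 - 5\right) \left(r + r\right) = 7 - - 30 \cdot 2 r = 7 - - 60 r = 7 + 60 r$)
$J = -2$ ($J = 3 - 5 = -2$)
$g{\left(L,b \right)} = \frac{9}{2} + \frac{1}{2 \left(-4 + L\right)}$
$t{\left(D \right)} = \frac{589}{8}$ ($t{\left(D \right)} = \frac{3}{8} + \frac{\left(7 + 60 \left(-5\right)\right) \left(-2\right)}{8} = \frac{3}{8} + \frac{\left(7 - 300\right) \left(-2\right)}{8} = \frac{3}{8} + \frac{\left(-293\right) \left(-2\right)}{8} = \frac{3}{8} + \frac{1}{8} \cdot 586 = \frac{3}{8} + \frac{293}{4} = \frac{589}{8}$)
$t{\left(g{\left(V,-2 \right)} \right)} \left(-5\right) = \frac{589}{8} \left(-5\right) = - \frac{2945}{8}$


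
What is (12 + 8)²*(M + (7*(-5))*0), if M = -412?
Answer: -164800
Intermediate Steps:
(12 + 8)²*(M + (7*(-5))*0) = (12 + 8)²*(-412 + (7*(-5))*0) = 20²*(-412 - 35*0) = 400*(-412 + 0) = 400*(-412) = -164800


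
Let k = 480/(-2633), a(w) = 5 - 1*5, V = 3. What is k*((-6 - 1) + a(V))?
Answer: 3360/2633 ≈ 1.2761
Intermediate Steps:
a(w) = 0 (a(w) = 5 - 5 = 0)
k = -480/2633 (k = 480*(-1/2633) = -480/2633 ≈ -0.18230)
k*((-6 - 1) + a(V)) = -480*((-6 - 1) + 0)/2633 = -480*(-7 + 0)/2633 = -480/2633*(-7) = 3360/2633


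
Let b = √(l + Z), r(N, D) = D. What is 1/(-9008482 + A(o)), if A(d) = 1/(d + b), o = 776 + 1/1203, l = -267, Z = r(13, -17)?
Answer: (-2406*√71 + 933529*I)/(-8409679191775*I + 21674407692*√71) ≈ -1.1101e-7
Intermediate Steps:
Z = -17
o = 933529/1203 (o = 776 + 1/1203 = 933529/1203 ≈ 776.00)
b = 2*I*√71 (b = √(-267 - 17) = √(-284) = 2*I*√71 ≈ 16.852*I)
A(d) = 1/(d + 2*I*√71)
1/(-9008482 + A(o)) = 1/(-9008482 + 1/(933529/1203 + 2*I*√71))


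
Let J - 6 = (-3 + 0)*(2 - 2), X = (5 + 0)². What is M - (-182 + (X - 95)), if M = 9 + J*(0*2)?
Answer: 261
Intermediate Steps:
X = 25 (X = 5² = 25)
J = 6 (J = 6 + (-3 + 0)*(2 - 2) = 6 - 3*0 = 6 + 0 = 6)
M = 9 (M = 9 + 6*(0*2) = 9 + 6*0 = 9 + 0 = 9)
M - (-182 + (X - 95)) = 9 - (-182 + (25 - 95)) = 9 - (-182 - 70) = 9 - 1*(-252) = 9 + 252 = 261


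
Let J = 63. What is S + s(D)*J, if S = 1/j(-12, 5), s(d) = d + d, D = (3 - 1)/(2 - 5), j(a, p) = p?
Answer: -419/5 ≈ -83.800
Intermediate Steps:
D = -⅔ (D = 2/(-3) = 2*(-⅓) = -⅔ ≈ -0.66667)
s(d) = 2*d
S = ⅕ (S = 1/5 = ⅕ ≈ 0.20000)
S + s(D)*J = ⅕ + (2*(-⅔))*63 = ⅕ - 4/3*63 = ⅕ - 84 = -419/5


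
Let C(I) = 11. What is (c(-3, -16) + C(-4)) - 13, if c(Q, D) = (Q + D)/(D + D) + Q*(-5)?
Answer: 435/32 ≈ 13.594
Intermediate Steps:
c(Q, D) = -5*Q + (D + Q)/(2*D) (c(Q, D) = (D + Q)/((2*D)) - 5*Q = (D + Q)*(1/(2*D)) - 5*Q = (D + Q)/(2*D) - 5*Q = -5*Q + (D + Q)/(2*D))
(c(-3, -16) + C(-4)) - 13 = ((½)*(-3 - 1*(-16)*(-1 + 10*(-3)))/(-16) + 11) - 13 = ((½)*(-1/16)*(-3 - 1*(-16)*(-1 - 30)) + 11) - 13 = ((½)*(-1/16)*(-3 - 1*(-16)*(-31)) + 11) - 13 = ((½)*(-1/16)*(-3 - 496) + 11) - 13 = ((½)*(-1/16)*(-499) + 11) - 13 = (499/32 + 11) - 13 = 851/32 - 13 = 435/32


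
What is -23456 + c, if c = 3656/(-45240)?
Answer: -132644137/5655 ≈ -23456.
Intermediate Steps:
c = -457/5655 (c = 3656*(-1/45240) = -457/5655 ≈ -0.080813)
-23456 + c = -23456 - 457/5655 = -132644137/5655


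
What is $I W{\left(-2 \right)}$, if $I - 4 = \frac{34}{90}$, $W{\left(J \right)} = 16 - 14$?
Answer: $\frac{394}{45} \approx 8.7556$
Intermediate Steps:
$W{\left(J \right)} = 2$
$I = \frac{197}{45}$ ($I = 4 + \frac{34}{90} = 4 + 34 \cdot \frac{1}{90} = 4 + \frac{17}{45} = \frac{197}{45} \approx 4.3778$)
$I W{\left(-2 \right)} = \frac{197}{45} \cdot 2 = \frac{394}{45}$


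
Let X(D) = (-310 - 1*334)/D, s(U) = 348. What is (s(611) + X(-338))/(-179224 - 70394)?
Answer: -29567/21092721 ≈ -0.0014018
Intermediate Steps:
X(D) = -644/D (X(D) = (-310 - 334)/D = -644/D)
(s(611) + X(-338))/(-179224 - 70394) = (348 - 644/(-338))/(-179224 - 70394) = (348 - 644*(-1/338))/(-249618) = (348 + 322/169)*(-1/249618) = (59134/169)*(-1/249618) = -29567/21092721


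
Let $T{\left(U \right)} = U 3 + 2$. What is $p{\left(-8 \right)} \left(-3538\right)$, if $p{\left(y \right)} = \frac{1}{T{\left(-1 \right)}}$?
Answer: $3538$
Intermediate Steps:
$T{\left(U \right)} = 2 + 3 U$ ($T{\left(U \right)} = 3 U + 2 = 2 + 3 U$)
$p{\left(y \right)} = -1$ ($p{\left(y \right)} = \frac{1}{2 + 3 \left(-1\right)} = \frac{1}{2 - 3} = \frac{1}{-1} = -1$)
$p{\left(-8 \right)} \left(-3538\right) = \left(-1\right) \left(-3538\right) = 3538$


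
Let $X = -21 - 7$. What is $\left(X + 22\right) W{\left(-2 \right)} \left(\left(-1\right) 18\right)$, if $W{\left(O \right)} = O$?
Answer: $-216$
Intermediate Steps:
$X = -28$ ($X = -21 - 7 = -28$)
$\left(X + 22\right) W{\left(-2 \right)} \left(\left(-1\right) 18\right) = \left(-28 + 22\right) \left(-2\right) \left(\left(-1\right) 18\right) = \left(-6\right) \left(-2\right) \left(-18\right) = 12 \left(-18\right) = -216$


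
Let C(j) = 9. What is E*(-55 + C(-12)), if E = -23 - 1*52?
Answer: 3450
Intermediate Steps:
E = -75 (E = -23 - 52 = -75)
E*(-55 + C(-12)) = -75*(-55 + 9) = -75*(-46) = 3450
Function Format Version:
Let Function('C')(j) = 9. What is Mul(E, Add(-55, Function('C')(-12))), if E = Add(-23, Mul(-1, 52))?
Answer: 3450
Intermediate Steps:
E = -75 (E = Add(-23, -52) = -75)
Mul(E, Add(-55, Function('C')(-12))) = Mul(-75, Add(-55, 9)) = Mul(-75, -46) = 3450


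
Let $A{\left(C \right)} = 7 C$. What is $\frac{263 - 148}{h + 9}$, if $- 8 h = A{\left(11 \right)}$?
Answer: $-184$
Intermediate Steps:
$h = - \frac{77}{8}$ ($h = - \frac{7 \cdot 11}{8} = \left(- \frac{1}{8}\right) 77 = - \frac{77}{8} \approx -9.625$)
$\frac{263 - 148}{h + 9} = \frac{263 - 148}{- \frac{77}{8} + 9} = \frac{115}{- \frac{5}{8}} = 115 \left(- \frac{8}{5}\right) = -184$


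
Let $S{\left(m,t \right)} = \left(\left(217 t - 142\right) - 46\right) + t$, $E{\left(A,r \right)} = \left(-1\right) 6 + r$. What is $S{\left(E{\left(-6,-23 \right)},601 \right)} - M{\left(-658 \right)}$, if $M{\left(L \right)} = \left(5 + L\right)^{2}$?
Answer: $-295579$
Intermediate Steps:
$E{\left(A,r \right)} = -6 + r$
$S{\left(m,t \right)} = -188 + 218 t$ ($S{\left(m,t \right)} = \left(\left(-142 + 217 t\right) - 46\right) + t = \left(-188 + 217 t\right) + t = -188 + 218 t$)
$S{\left(E{\left(-6,-23 \right)},601 \right)} - M{\left(-658 \right)} = \left(-188 + 218 \cdot 601\right) - \left(5 - 658\right)^{2} = \left(-188 + 131018\right) - \left(-653\right)^{2} = 130830 - 426409 = -295579$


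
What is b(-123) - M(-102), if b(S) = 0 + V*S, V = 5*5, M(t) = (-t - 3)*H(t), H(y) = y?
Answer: 7023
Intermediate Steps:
M(t) = t*(-3 - t) (M(t) = (-t - 3)*t = (-3 - t)*t = t*(-3 - t))
V = 25
b(S) = 25*S (b(S) = 0 + 25*S = 25*S)
b(-123) - M(-102) = 25*(-123) - (-1)*(-102)*(3 - 102) = -3075 - (-1)*(-102)*(-99) = -3075 - 1*(-10098) = -3075 + 10098 = 7023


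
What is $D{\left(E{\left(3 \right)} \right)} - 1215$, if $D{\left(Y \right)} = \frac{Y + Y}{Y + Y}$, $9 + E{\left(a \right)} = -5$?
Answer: $-1214$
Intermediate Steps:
$E{\left(a \right)} = -14$ ($E{\left(a \right)} = -9 - 5 = -14$)
$D{\left(Y \right)} = 1$ ($D{\left(Y \right)} = \frac{2 Y}{2 Y} = 2 Y \frac{1}{2 Y} = 1$)
$D{\left(E{\left(3 \right)} \right)} - 1215 = 1 - 1215 = -1214$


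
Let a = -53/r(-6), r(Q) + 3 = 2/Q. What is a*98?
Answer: 7791/5 ≈ 1558.2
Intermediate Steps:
r(Q) = -3 + 2/Q
a = 159/10 (a = -53/(-3 + 2/(-6)) = -53/(-3 + 2*(-1/6)) = -53/(-3 - 1/3) = -53/(-10/3) = -53*(-3/10) = 159/10 ≈ 15.900)
a*98 = (159/10)*98 = 7791/5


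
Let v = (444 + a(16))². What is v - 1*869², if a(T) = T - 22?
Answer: -563317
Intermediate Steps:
a(T) = -22 + T
v = 191844 (v = (444 + (-22 + 16))² = (444 - 6)² = 438² = 191844)
v - 1*869² = 191844 - 1*869² = 191844 - 1*755161 = 191844 - 755161 = -563317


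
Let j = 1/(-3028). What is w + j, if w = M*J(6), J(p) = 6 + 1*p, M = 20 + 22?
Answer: 1526111/3028 ≈ 504.00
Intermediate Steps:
M = 42
J(p) = 6 + p
w = 504 (w = 42*(6 + 6) = 42*12 = 504)
j = -1/3028 ≈ -0.00033025
w + j = 504 - 1/3028 = 1526111/3028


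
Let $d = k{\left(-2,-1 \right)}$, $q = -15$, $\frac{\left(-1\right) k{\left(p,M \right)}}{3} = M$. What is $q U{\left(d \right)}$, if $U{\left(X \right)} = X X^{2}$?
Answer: $-405$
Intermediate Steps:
$k{\left(p,M \right)} = - 3 M$
$d = 3$ ($d = \left(-3\right) \left(-1\right) = 3$)
$U{\left(X \right)} = X^{3}$
$q U{\left(d \right)} = - 15 \cdot 3^{3} = \left(-15\right) 27 = -405$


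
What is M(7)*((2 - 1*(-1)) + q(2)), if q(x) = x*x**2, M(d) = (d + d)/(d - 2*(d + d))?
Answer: -22/3 ≈ -7.3333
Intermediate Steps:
M(d) = -2/3 (M(d) = (2*d)/(d - 4*d) = (2*d)/((-3*d)) = (2*d)*(-1/(3*d)) = -2/3)
q(x) = x**3
M(7)*((2 - 1*(-1)) + q(2)) = -2*((2 - 1*(-1)) + 2**3)/3 = -2*((2 + 1) + 8)/3 = -2*(3 + 8)/3 = -2/3*11 = -22/3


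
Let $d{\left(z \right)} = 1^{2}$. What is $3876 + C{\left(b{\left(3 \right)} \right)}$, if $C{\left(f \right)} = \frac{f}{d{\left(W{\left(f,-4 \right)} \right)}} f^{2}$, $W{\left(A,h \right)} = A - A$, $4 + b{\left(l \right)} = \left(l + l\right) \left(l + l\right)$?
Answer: $36644$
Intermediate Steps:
$b{\left(l \right)} = -4 + 4 l^{2}$ ($b{\left(l \right)} = -4 + \left(l + l\right) \left(l + l\right) = -4 + 2 l 2 l = -4 + 4 l^{2}$)
$W{\left(A,h \right)} = 0$
$d{\left(z \right)} = 1$
$C{\left(f \right)} = f^{3}$ ($C{\left(f \right)} = \frac{f}{1} f^{2} = f 1 f^{2} = f f^{2} = f^{3}$)
$3876 + C{\left(b{\left(3 \right)} \right)} = 3876 + \left(-4 + 4 \cdot 3^{2}\right)^{3} = 3876 + \left(-4 + 4 \cdot 9\right)^{3} = 3876 + \left(-4 + 36\right)^{3} = 3876 + 32^{3} = 3876 + 32768 = 36644$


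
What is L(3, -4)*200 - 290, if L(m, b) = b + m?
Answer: -490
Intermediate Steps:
L(3, -4)*200 - 290 = (-4 + 3)*200 - 290 = -1*200 - 290 = -200 - 290 = -490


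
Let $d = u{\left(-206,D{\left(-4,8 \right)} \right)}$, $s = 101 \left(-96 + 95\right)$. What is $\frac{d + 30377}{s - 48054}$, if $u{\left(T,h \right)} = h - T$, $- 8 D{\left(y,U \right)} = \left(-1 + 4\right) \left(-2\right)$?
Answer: $- \frac{24467}{38524} \approx -0.63511$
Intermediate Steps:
$D{\left(y,U \right)} = \frac{3}{4}$ ($D{\left(y,U \right)} = - \frac{\left(-1 + 4\right) \left(-2\right)}{8} = - \frac{3 \left(-2\right)}{8} = \left(- \frac{1}{8}\right) \left(-6\right) = \frac{3}{4}$)
$s = -101$ ($s = 101 \left(-1\right) = -101$)
$d = \frac{827}{4}$ ($d = \frac{3}{4} - -206 = \frac{3}{4} + 206 = \frac{827}{4} \approx 206.75$)
$\frac{d + 30377}{s - 48054} = \frac{\frac{827}{4} + 30377}{-101 - 48054} = \frac{122335}{4 \left(-48155\right)} = \frac{122335}{4} \left(- \frac{1}{48155}\right) = - \frac{24467}{38524}$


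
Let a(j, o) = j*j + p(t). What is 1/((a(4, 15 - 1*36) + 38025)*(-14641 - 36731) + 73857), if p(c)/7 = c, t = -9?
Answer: -1/1950931959 ≈ -5.1258e-10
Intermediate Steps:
p(c) = 7*c
a(j, o) = -63 + j² (a(j, o) = j*j + 7*(-9) = j² - 63 = -63 + j²)
1/((a(4, 15 - 1*36) + 38025)*(-14641 - 36731) + 73857) = 1/(((-63 + 4²) + 38025)*(-14641 - 36731) + 73857) = 1/(((-63 + 16) + 38025)*(-51372) + 73857) = 1/((-47 + 38025)*(-51372) + 73857) = 1/(37978*(-51372) + 73857) = 1/(-1951005816 + 73857) = 1/(-1950931959) = -1/1950931959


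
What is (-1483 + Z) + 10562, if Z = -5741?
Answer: 3338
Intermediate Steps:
(-1483 + Z) + 10562 = (-1483 - 5741) + 10562 = -7224 + 10562 = 3338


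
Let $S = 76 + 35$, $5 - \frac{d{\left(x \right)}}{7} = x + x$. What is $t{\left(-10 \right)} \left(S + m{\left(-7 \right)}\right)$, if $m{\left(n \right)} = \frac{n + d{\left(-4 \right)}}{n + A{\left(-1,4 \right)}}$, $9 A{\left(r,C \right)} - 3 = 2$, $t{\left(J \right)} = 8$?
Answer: $\frac{22728}{29} \approx 783.72$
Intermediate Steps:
$d{\left(x \right)} = 35 - 14 x$ ($d{\left(x \right)} = 35 - 7 \left(x + x\right) = 35 - 7 \cdot 2 x = 35 - 14 x$)
$S = 111$
$A{\left(r,C \right)} = \frac{5}{9}$ ($A{\left(r,C \right)} = \frac{1}{3} + \frac{1}{9} \cdot 2 = \frac{1}{3} + \frac{2}{9} = \frac{5}{9}$)
$m{\left(n \right)} = \frac{91 + n}{\frac{5}{9} + n}$ ($m{\left(n \right)} = \frac{n + \left(35 - -56\right)}{n + \frac{5}{9}} = \frac{n + \left(35 + 56\right)}{\frac{5}{9} + n} = \frac{n + 91}{\frac{5}{9} + n} = \frac{91 + n}{\frac{5}{9} + n}$)
$t{\left(-10 \right)} \left(S + m{\left(-7 \right)}\right) = 8 \left(111 + \frac{9 \left(91 - 7\right)}{5 + 9 \left(-7\right)}\right) = 8 \left(111 + 9 \frac{1}{5 - 63} \cdot 84\right) = 8 \left(111 + 9 \frac{1}{-58} \cdot 84\right) = 8 \left(111 + 9 \left(- \frac{1}{58}\right) 84\right) = 8 \left(111 - \frac{378}{29}\right) = 8 \cdot \frac{2841}{29} = \frac{22728}{29}$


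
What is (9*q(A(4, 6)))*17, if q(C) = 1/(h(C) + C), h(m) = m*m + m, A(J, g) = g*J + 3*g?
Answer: 51/616 ≈ 0.082792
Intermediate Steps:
A(J, g) = 3*g + J*g (A(J, g) = J*g + 3*g = 3*g + J*g)
h(m) = m + m**2 (h(m) = m**2 + m = m + m**2)
q(C) = 1/(C + C*(1 + C)) (q(C) = 1/(C*(1 + C) + C) = 1/(C + C*(1 + C)))
(9*q(A(4, 6)))*17 = (9*(1/(((6*(3 + 4)))*(2 + 6*(3 + 4)))))*17 = (9*(1/(((6*7))*(2 + 6*7))))*17 = (9*(1/(42*(2 + 42))))*17 = (9*((1/42)/44))*17 = (9*((1/42)*(1/44)))*17 = (9*(1/1848))*17 = (3/616)*17 = 51/616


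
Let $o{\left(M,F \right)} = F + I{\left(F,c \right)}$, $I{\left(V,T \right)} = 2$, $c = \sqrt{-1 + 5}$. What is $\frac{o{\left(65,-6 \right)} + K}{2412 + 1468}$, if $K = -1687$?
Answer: $- \frac{1691}{3880} \approx -0.43582$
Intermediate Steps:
$c = 2$ ($c = \sqrt{4} = 2$)
$o{\left(M,F \right)} = 2 + F$ ($o{\left(M,F \right)} = F + 2 = 2 + F$)
$\frac{o{\left(65,-6 \right)} + K}{2412 + 1468} = \frac{\left(2 - 6\right) - 1687}{2412 + 1468} = \frac{-4 - 1687}{3880} = \left(-1691\right) \frac{1}{3880} = - \frac{1691}{3880}$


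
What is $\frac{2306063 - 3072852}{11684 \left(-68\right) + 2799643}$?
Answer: $- \frac{766789}{2005131} \approx -0.38241$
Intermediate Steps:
$\frac{2306063 - 3072852}{11684 \left(-68\right) + 2799643} = - \frac{766789}{-794512 + 2799643} = - \frac{766789}{2005131}$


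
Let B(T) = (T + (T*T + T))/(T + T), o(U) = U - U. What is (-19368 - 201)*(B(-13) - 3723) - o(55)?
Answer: 145926033/2 ≈ 7.2963e+7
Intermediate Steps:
o(U) = 0
B(T) = (T² + 2*T)/(2*T) (B(T) = (T + (T² + T))/((2*T)) = (T + (T + T²))*(1/(2*T)) = (T² + 2*T)*(1/(2*T)) = (T² + 2*T)/(2*T))
(-19368 - 201)*(B(-13) - 3723) - o(55) = (-19368 - 201)*((1 + (½)*(-13)) - 3723) - 1*0 = -19569*((1 - 13/2) - 3723) + 0 = -19569*(-11/2 - 3723) + 0 = -19569*(-7457/2) + 0 = 145926033/2 + 0 = 145926033/2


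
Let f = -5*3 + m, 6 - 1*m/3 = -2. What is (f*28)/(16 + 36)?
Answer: 63/13 ≈ 4.8462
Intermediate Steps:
m = 24 (m = 18 - 3*(-2) = 18 + 6 = 24)
f = 9 (f = -5*3 + 24 = -15 + 24 = 9)
(f*28)/(16 + 36) = (9*28)/(16 + 36) = 252/52 = 252*(1/52) = 63/13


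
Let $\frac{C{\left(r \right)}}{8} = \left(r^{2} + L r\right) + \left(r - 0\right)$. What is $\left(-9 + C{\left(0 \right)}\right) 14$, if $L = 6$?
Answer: $-126$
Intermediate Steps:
$C{\left(r \right)} = 8 r^{2} + 56 r$ ($C{\left(r \right)} = 8 \left(\left(r^{2} + 6 r\right) + \left(r - 0\right)\right) = 8 \left(\left(r^{2} + 6 r\right) + \left(r + 0\right)\right) = 8 \left(\left(r^{2} + 6 r\right) + r\right) = 8 \left(r^{2} + 7 r\right) = 8 r^{2} + 56 r$)
$\left(-9 + C{\left(0 \right)}\right) 14 = \left(-9 + 8 \cdot 0 \left(7 + 0\right)\right) 14 = \left(-9 + 8 \cdot 0 \cdot 7\right) 14 = \left(-9 + 0\right) 14 = \left(-9\right) 14 = -126$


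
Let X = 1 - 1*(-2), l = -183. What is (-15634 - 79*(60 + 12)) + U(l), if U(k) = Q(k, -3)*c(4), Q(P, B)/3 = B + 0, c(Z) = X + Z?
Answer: -21385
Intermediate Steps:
X = 3 (X = 1 + 2 = 3)
c(Z) = 3 + Z
Q(P, B) = 3*B (Q(P, B) = 3*(B + 0) = 3*B)
U(k) = -63 (U(k) = (3*(-3))*(3 + 4) = -9*7 = -63)
(-15634 - 79*(60 + 12)) + U(l) = (-15634 - 79*(60 + 12)) - 63 = (-15634 - 79*72) - 63 = (-15634 - 5688) - 63 = -21322 - 63 = -21385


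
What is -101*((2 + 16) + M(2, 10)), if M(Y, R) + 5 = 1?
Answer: -1414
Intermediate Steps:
M(Y, R) = -4 (M(Y, R) = -5 + 1 = -4)
-101*((2 + 16) + M(2, 10)) = -101*((2 + 16) - 4) = -101*(18 - 4) = -101*14 = -1414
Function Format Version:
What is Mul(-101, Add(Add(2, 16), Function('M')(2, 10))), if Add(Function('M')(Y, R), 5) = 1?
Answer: -1414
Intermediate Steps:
Function('M')(Y, R) = -4 (Function('M')(Y, R) = Add(-5, 1) = -4)
Mul(-101, Add(Add(2, 16), Function('M')(2, 10))) = Mul(-101, Add(Add(2, 16), -4)) = Mul(-101, Add(18, -4)) = Mul(-101, 14) = -1414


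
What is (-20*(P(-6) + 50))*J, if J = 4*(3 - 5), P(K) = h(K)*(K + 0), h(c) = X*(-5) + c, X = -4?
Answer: -5440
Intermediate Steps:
h(c) = 20 + c (h(c) = -4*(-5) + c = 20 + c)
P(K) = K*(20 + K) (P(K) = (20 + K)*(K + 0) = (20 + K)*K = K*(20 + K))
J = -8 (J = 4*(-2) = -8)
(-20*(P(-6) + 50))*J = -20*(-6*(20 - 6) + 50)*(-8) = -20*(-6*14 + 50)*(-8) = -20*(-84 + 50)*(-8) = -20*(-34)*(-8) = 680*(-8) = -5440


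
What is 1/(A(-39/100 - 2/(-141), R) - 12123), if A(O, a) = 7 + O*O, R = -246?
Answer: -198810000/2408753880599 ≈ -8.2536e-5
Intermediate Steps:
A(O, a) = 7 + O²
1/(A(-39/100 - 2/(-141), R) - 12123) = 1/((7 + (-39/100 - 2/(-141))²) - 12123) = 1/((7 + (-39*1/100 - 2*(-1/141))²) - 12123) = 1/((7 + (-39/100 + 2/141)²) - 12123) = 1/((7 + (-5299/14100)²) - 12123) = 1/((7 + 28079401/198810000) - 12123) = 1/(1419749401/198810000 - 12123) = 1/(-2408753880599/198810000) = -198810000/2408753880599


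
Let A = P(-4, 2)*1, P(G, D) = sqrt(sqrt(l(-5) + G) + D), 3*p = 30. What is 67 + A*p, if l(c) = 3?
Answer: 67 + 10*sqrt(2 + I) ≈ 81.553 + 3.4356*I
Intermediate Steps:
p = 10 (p = (1/3)*30 = 10)
P(G, D) = sqrt(D + sqrt(3 + G)) (P(G, D) = sqrt(sqrt(3 + G) + D) = sqrt(D + sqrt(3 + G)))
A = sqrt(2 + I) (A = sqrt(2 + sqrt(3 - 4))*1 = sqrt(2 + sqrt(-1))*1 = sqrt(2 + I)*1 = sqrt(2 + I) ≈ 1.4553 + 0.34356*I)
67 + A*p = 67 + sqrt(2 + I)*10 = 67 + 10*sqrt(2 + I)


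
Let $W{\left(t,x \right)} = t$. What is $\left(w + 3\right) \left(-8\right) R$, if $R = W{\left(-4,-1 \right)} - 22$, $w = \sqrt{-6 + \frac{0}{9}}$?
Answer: $624 + 208 i \sqrt{6} \approx 624.0 + 509.49 i$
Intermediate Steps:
$w = i \sqrt{6}$ ($w = \sqrt{-6 + 0 \cdot \frac{1}{9}} = \sqrt{-6 + 0} = \sqrt{-6} = i \sqrt{6} \approx 2.4495 i$)
$R = -26$ ($R = -4 - 22 = -26$)
$\left(w + 3\right) \left(-8\right) R = \left(i \sqrt{6} + 3\right) \left(-8\right) \left(-26\right) = \left(3 + i \sqrt{6}\right) \left(-8\right) \left(-26\right) = \left(-24 - 8 i \sqrt{6}\right) \left(-26\right) = 624 + 208 i \sqrt{6}$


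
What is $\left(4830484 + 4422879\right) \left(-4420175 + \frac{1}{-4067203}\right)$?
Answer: $- \frac{23764948229974504134}{581029} \approx -4.0902 \cdot 10^{13}$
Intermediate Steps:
$\left(4830484 + 4422879\right) \left(-4420175 + \frac{1}{-4067203}\right) = 9253363 \left(-4420175 - \frac{1}{4067203}\right) = 9253363 \left(- \frac{17977749020526}{4067203}\right) = - \frac{23764948229974504134}{581029}$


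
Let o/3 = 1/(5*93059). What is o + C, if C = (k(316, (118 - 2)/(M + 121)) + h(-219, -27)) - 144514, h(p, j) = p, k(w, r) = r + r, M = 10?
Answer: -8821895952952/60953645 ≈ -1.4473e+5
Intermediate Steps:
k(w, r) = 2*r
C = -18959791/131 (C = (2*((118 - 2)/(10 + 121)) - 219) - 144514 = (2*(116/131) - 219) - 144514 = (232/131 - 219) - 144514 = -28457/131 - 144514 = -18959791/131 ≈ -1.4473e+5)
o = 3/465295 (o = 3/((5*93059)) = 3/465295 ≈ 6.4475e-6)
o + C = 3/465295 - 18959791/131 = -8821895952952/60953645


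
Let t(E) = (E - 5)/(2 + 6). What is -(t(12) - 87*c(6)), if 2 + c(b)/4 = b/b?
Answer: -2791/8 ≈ -348.88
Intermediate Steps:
c(b) = -4 (c(b) = -8 + 4*(b/b) = -8 + 4*1 = -8 + 4 = -4)
t(E) = -5/8 + E/8 (t(E) = (-5 + E)/8 = (-5 + E)*(⅛) = -5/8 + E/8)
-(t(12) - 87*c(6)) = -((-5/8 + (⅛)*12) - 87*(-4)) = -((-5/8 + 3/2) + 348) = -(7/8 + 348) = -1*2791/8 = -2791/8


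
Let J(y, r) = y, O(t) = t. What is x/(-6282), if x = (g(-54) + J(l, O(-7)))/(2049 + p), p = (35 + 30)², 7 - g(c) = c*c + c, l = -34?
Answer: 321/4379252 ≈ 7.3300e-5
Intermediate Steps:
g(c) = 7 - c - c² (g(c) = 7 - (c*c + c) = 7 - (c² + c) = 7 - (c + c²) = 7 + (-c - c²) = 7 - c - c²)
p = 4225 (p = 65² = 4225)
x = -2889/6274 (x = ((7 - 1*(-54) - 1*(-54)²) - 34)/(2049 + 4225) = ((7 + 54 - 1*2916) - 34)/6274 = ((7 + 54 - 2916) - 34)*(1/6274) = (-2855 - 34)*(1/6274) = -2889*1/6274 = -2889/6274 ≈ -0.46047)
x/(-6282) = -2889/6274/(-6282) = -2889/6274*(-1/6282) = 321/4379252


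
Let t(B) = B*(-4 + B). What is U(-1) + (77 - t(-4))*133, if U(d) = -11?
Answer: 5974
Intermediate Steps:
U(-1) + (77 - t(-4))*133 = -11 + (77 - (-4)*(-4 - 4))*133 = -11 + (77 - (-4)*(-8))*133 = -11 + (77 - 1*32)*133 = -11 + (77 - 32)*133 = -11 + 45*133 = -11 + 5985 = 5974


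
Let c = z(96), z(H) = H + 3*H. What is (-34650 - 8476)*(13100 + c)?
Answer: -581510984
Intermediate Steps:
z(H) = 4*H
c = 384 (c = 4*96 = 384)
(-34650 - 8476)*(13100 + c) = (-34650 - 8476)*(13100 + 384) = -43126*13484 = -581510984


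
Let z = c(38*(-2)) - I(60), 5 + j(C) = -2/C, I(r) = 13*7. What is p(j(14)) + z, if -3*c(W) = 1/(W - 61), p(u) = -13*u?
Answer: -69452/2877 ≈ -24.140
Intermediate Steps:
I(r) = 91
j(C) = -5 - 2/C
c(W) = -1/(3*(-61 + W)) (c(W) = -1/(3*(W - 61)) = -1/(3*(-61 + W)))
z = -37400/411 (z = -1/(-183 + 3*(38*(-2))) - 1*91 = -1/(-183 + 3*(-76)) - 91 = -1/(-183 - 228) - 91 = -1/(-411) - 91 = -1*(-1/411) - 91 = 1/411 - 91 = -37400/411 ≈ -90.998)
p(j(14)) + z = -13*(-5 - 2/14) - 37400/411 = -13*(-5 - 2*1/14) - 37400/411 = -13*(-5 - 1/7) - 37400/411 = -13*(-36/7) - 37400/411 = 468/7 - 37400/411 = -69452/2877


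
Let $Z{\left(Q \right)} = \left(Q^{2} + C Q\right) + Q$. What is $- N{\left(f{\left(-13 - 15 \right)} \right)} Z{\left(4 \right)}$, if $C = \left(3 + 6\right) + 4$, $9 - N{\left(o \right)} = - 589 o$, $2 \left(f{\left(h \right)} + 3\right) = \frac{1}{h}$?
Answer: $\frac{891333}{7} \approx 1.2733 \cdot 10^{5}$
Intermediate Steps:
$f{\left(h \right)} = -3 + \frac{1}{2 h}$
$N{\left(o \right)} = 9 + 589 o$ ($N{\left(o \right)} = 9 - - 589 o = 9 + 589 o$)
$C = 13$ ($C = 9 + 4 = 13$)
$Z{\left(Q \right)} = Q^{2} + 14 Q$ ($Z{\left(Q \right)} = \left(Q^{2} + 13 Q\right) + Q = Q^{2} + 14 Q$)
$- N{\left(f{\left(-13 - 15 \right)} \right)} Z{\left(4 \right)} = - \left(9 + 589 \left(-3 + \frac{1}{2 \left(-13 - 15\right)}\right)\right) 4 \left(14 + 4\right) = - \left(9 + 589 \left(-3 + \frac{1}{2 \left(-28\right)}\right)\right) 4 \cdot 18 = - \left(9 + 589 \left(-3 + \frac{1}{2} \left(- \frac{1}{28}\right)\right)\right) 72 = - \left(9 + 589 \left(-3 - \frac{1}{56}\right)\right) 72 = - \left(9 + 589 \left(- \frac{169}{56}\right)\right) 72 = - \left(9 - \frac{99541}{56}\right) 72 = - \frac{\left(-99037\right) 72}{56} = \left(-1\right) \left(- \frac{891333}{7}\right) = \frac{891333}{7}$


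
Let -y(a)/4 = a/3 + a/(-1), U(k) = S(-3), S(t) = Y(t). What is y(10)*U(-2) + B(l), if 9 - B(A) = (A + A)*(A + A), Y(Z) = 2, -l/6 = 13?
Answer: -72821/3 ≈ -24274.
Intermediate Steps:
l = -78 (l = -6*13 = -78)
S(t) = 2
U(k) = 2
B(A) = 9 - 4*A**2 (B(A) = 9 - (A + A)*(A + A) = 9 - 2*A*2*A = 9 - 4*A**2)
y(a) = 8*a/3 (y(a) = -4*(a/3 + a/(-1)) = -4*(a*(1/3) + a*(-1)) = -4*(a/3 - a) = -(-8)*a/3 = 8*a/3)
y(10)*U(-2) + B(l) = ((8/3)*10)*2 + (9 - 4*(-78)**2) = (80/3)*2 + (9 - 4*6084) = 160/3 + (9 - 24336) = 160/3 - 24327 = -72821/3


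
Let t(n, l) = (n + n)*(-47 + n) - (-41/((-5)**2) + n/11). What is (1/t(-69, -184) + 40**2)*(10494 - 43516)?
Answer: -116353047958125/2202188 ≈ -5.2835e+7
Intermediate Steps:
t(n, l) = 41/25 - n/11 + 2*n*(-47 + n) (t(n, l) = (2*n)*(-47 + n) - (-41/25 + n*(1/11)) = 2*n*(-47 + n) - (-41*1/25 + n/11) = 2*n*(-47 + n) - (-41/25 + n/11) = 2*n*(-47 + n) + (41/25 - n/11) = 41/25 - n/11 + 2*n*(-47 + n))
(1/t(-69, -184) + 40**2)*(10494 - 43516) = (1/(41/25 + 2*(-69)**2 - 1035/11*(-69)) + 40**2)*(10494 - 43516) = (1/(41/25 + 2*4761 + 71415/11) + 1600)*(-33022) = (1/(41/25 + 9522 + 71415/11) + 1600)*(-33022) = (1/(4404376/275) + 1600)*(-33022) = (275/4404376 + 1600)*(-33022) = (7047001875/4404376)*(-33022) = -116353047958125/2202188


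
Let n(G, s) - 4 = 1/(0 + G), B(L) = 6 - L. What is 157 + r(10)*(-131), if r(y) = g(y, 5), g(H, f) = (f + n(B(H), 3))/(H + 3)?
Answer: 3579/52 ≈ 68.827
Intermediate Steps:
n(G, s) = 4 + 1/G (n(G, s) = 4 + 1/(0 + G) = 4 + 1/G)
g(H, f) = (4 + f + 1/(6 - H))/(3 + H) (g(H, f) = (f + (4 + 1/(6 - H)))/(H + 3) = (4 + f + 1/(6 - H))/(3 + H))
r(y) = (-55 + 9*y)/((-6 + y)*(3 + y)) (r(y) = (-1 + (-6 + y)*(4 + 5))/((-6 + y)*(3 + y)) = (-1 + (-6 + y)*9)/((-6 + y)*(3 + y)) = (-1 + (-54 + 9*y))/((-6 + y)*(3 + y)) = (-55 + 9*y)/((-6 + y)*(3 + y)))
157 + r(10)*(-131) = 157 + ((-55 + 9*10)/((-6 + 10)*(3 + 10)))*(-131) = 157 + ((-55 + 90)/(4*13))*(-131) = 157 + ((¼)*(1/13)*35)*(-131) = 157 + (35/52)*(-131) = 157 - 4585/52 = 3579/52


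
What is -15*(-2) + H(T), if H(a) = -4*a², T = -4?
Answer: -34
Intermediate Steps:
-15*(-2) + H(T) = -15*(-2) - 4*(-4)² = 30 - 4*16 = 30 - 64 = -34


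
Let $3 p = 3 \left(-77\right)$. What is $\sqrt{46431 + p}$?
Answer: $7 \sqrt{946} \approx 215.3$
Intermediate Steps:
$p = -77$ ($p = \frac{3 \left(-77\right)}{3} = \frac{1}{3} \left(-231\right) = -77$)
$\sqrt{46431 + p} = \sqrt{46431 - 77} = \sqrt{46354} = 7 \sqrt{946}$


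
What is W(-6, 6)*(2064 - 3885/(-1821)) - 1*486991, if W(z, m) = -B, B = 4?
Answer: -300620109/607 ≈ -4.9526e+5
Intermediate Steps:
W(z, m) = -4 (W(z, m) = -1*4 = -4)
W(-6, 6)*(2064 - 3885/(-1821)) - 1*486991 = -4*(2064 - 3885/(-1821)) - 1*486991 = -4*(2064 - 3885*(-1/1821)) - 486991 = -4*(2064 + 1295/607) - 486991 = -4*1254143/607 - 486991 = -5016572/607 - 486991 = -300620109/607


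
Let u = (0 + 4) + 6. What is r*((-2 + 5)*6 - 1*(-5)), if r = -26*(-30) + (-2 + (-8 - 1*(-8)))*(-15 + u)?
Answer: 18170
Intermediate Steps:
u = 10 (u = 4 + 6 = 10)
r = 790 (r = -26*(-30) + (-2 + (-8 - 1*(-8)))*(-15 + 10) = 780 + (-2 + (-8 + 8))*(-5) = 780 + (-2 + 0)*(-5) = 780 - 2*(-5) = 780 + 10 = 790)
r*((-2 + 5)*6 - 1*(-5)) = 790*((-2 + 5)*6 - 1*(-5)) = 790*(3*6 + 5) = 790*(18 + 5) = 790*23 = 18170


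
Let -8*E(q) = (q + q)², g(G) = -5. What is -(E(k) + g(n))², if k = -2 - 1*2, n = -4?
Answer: -169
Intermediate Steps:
k = -4 (k = -2 - 2 = -4)
E(q) = -q²/2 (E(q) = -(q + q)²/8 = -4*q²/8 = -q²/2)
-(E(k) + g(n))² = -(-½*(-4)² - 5)² = -(-½*16 - 5)² = -(-8 - 5)² = -1*(-13)² = -1*169 = -169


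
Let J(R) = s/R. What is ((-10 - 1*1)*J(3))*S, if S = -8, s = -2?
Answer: -176/3 ≈ -58.667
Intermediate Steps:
J(R) = -2/R
((-10 - 1*1)*J(3))*S = ((-10 - 1*1)*(-2/3))*(-8) = ((-10 - 1)*(-2*⅓))*(-8) = -11*(-⅔)*(-8) = (22/3)*(-8) = -176/3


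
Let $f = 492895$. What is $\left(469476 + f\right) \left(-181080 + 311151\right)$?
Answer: $125176558341$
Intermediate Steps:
$\left(469476 + f\right) \left(-181080 + 311151\right) = \left(469476 + 492895\right) \left(-181080 + 311151\right) = 962371 \cdot 130071 = 125176558341$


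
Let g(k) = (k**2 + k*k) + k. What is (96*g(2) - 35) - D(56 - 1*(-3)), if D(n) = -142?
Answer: 1067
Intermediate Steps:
g(k) = k + 2*k**2 (g(k) = (k**2 + k**2) + k = 2*k**2 + k = k + 2*k**2)
(96*g(2) - 35) - D(56 - 1*(-3)) = (96*(2*(1 + 2*2)) - 35) - 1*(-142) = (96*(2*(1 + 4)) - 35) + 142 = (96*(2*5) - 35) + 142 = (96*10 - 35) + 142 = (960 - 35) + 142 = 925 + 142 = 1067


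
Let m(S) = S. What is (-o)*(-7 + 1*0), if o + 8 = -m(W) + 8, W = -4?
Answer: 28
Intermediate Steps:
o = 4 (o = -8 + (-1*(-4) + 8) = -8 + (4 + 8) = -8 + 12 = 4)
(-o)*(-7 + 1*0) = (-1*4)*(-7 + 1*0) = -4*(-7 + 0) = -4*(-7) = 28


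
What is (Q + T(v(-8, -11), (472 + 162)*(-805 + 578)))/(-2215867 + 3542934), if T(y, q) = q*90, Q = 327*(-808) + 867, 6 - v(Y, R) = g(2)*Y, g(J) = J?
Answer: -13215969/1327067 ≈ -9.9588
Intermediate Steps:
v(Y, R) = 6 - 2*Y
Q = -263349 (Q = -264216 + 867 = -263349)
T(y, q) = 90*q
(Q + T(v(-8, -11), (472 + 162)*(-805 + 578)))/(-2215867 + 3542934) = (-263349 + 90*((472 + 162)*(-805 + 578)))/(-2215867 + 3542934) = (-263349 + 90*(634*(-227)))/1327067 = (-263349 + 90*(-143918))*(1/1327067) = (-263349 - 12952620)*(1/1327067) = -13215969*1/1327067 = -13215969/1327067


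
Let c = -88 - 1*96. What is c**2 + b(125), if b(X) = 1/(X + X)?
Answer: 8464001/250 ≈ 33856.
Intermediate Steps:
c = -184 (c = -88 - 96 = -184)
b(X) = 1/(2*X)
c**2 + b(125) = (-184)**2 + (1/2)/125 = 33856 + (1/2)*(1/125) = 33856 + 1/250 = 8464001/250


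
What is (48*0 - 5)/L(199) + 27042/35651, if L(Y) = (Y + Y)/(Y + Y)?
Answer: -151213/35651 ≈ -4.2415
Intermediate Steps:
L(Y) = 1 (L(Y) = (2*Y)/((2*Y)) = (2*Y)*(1/(2*Y)) = 1)
(48*0 - 5)/L(199) + 27042/35651 = (48*0 - 5)/1 + 27042/35651 = (0 - 5)*1 + 27042*(1/35651) = -5*1 + 27042/35651 = -5 + 27042/35651 = -151213/35651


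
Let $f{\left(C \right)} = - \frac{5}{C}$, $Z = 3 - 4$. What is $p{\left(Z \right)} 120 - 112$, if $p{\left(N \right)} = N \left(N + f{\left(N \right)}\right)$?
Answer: $-592$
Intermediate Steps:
$Z = -1$ ($Z = 3 - 4 = -1$)
$p{\left(N \right)} = N \left(N - \frac{5}{N}\right)$
$p{\left(Z \right)} 120 - 112 = \left(-5 + \left(-1\right)^{2}\right) 120 - 112 = \left(-5 + 1\right) 120 - 112 = \left(-4\right) 120 - 112 = -480 - 112 = -592$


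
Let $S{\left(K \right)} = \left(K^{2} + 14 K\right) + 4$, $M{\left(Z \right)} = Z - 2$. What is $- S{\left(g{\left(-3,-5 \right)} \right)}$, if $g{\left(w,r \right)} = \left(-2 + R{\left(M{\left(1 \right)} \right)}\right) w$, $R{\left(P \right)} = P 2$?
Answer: $-316$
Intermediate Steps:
$M{\left(Z \right)} = -2 + Z$
$R{\left(P \right)} = 2 P$
$g{\left(w,r \right)} = - 4 w$ ($g{\left(w,r \right)} = \left(-2 + 2 \left(-2 + 1\right)\right) w = \left(-2 + 2 \left(-1\right)\right) w = \left(-2 - 2\right) w = - 4 w$)
$S{\left(K \right)} = 4 + K^{2} + 14 K$
$- S{\left(g{\left(-3,-5 \right)} \right)} = - (4 + \left(\left(-4\right) \left(-3\right)\right)^{2} + 14 \left(\left(-4\right) \left(-3\right)\right)) = - (4 + 12^{2} + 14 \cdot 12) = - (4 + 144 + 168) = \left(-1\right) 316 = -316$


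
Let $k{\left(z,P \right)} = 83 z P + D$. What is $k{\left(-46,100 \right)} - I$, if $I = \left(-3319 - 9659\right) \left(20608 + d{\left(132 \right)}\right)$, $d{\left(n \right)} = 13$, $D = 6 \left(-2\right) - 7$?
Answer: $267237519$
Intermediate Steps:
$D = -19$ ($D = -12 - 7 = -19$)
$k{\left(z,P \right)} = -19 + 83 P z$ ($k{\left(z,P \right)} = 83 z P - 19 = 83 P z - 19 = -19 + 83 P z$)
$I = -267619338$ ($I = \left(-3319 - 9659\right) \left(20608 + 13\right) = \left(-12978\right) 20621 = -267619338$)
$k{\left(-46,100 \right)} - I = \left(-19 + 83 \cdot 100 \left(-46\right)\right) - -267619338 = \left(-19 - 381800\right) + 267619338 = -381819 + 267619338 = 267237519$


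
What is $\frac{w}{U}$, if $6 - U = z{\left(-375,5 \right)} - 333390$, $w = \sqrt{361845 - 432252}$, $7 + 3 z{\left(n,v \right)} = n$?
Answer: $\frac{9 i \sqrt{7823}}{1000570} \approx 0.00079558 i$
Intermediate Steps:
$z{\left(n,v \right)} = - \frac{7}{3} + \frac{n}{3}$
$w = 3 i \sqrt{7823}$ ($w = \sqrt{-70407} = 3 i \sqrt{7823} \approx 265.34 i$)
$U = \frac{1000570}{3}$ ($U = 6 - \left(\left(- \frac{7}{3} + \frac{1}{3} \left(-375\right)\right) - 333390\right) = 6 - \left(\left(- \frac{7}{3} - 125\right) - 333390\right) = 6 - \left(- \frac{382}{3} - 333390\right) = 6 - - \frac{1000552}{3} = 6 + \frac{1000552}{3} = \frac{1000570}{3} \approx 3.3352 \cdot 10^{5}$)
$\frac{w}{U} = \frac{3 i \sqrt{7823}}{\frac{1000570}{3}} = 3 i \sqrt{7823} \cdot \frac{3}{1000570} = \frac{9 i \sqrt{7823}}{1000570}$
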